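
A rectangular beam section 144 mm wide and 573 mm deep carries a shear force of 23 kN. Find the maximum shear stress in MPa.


A = b * h = 144 * 573 = 82512 mm^2
V = 23 kN = 23000.0 N
tau_max = 1.5 * V / A = 1.5 * 23000.0 / 82512
= 0.4181 MPa

0.4181 MPa


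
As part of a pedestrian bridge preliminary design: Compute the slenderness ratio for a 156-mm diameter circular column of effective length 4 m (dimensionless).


Radius of gyration r = d / 4 = 156 / 4 = 39.0 mm
L_eff = 4000.0 mm
Slenderness ratio = L / r = 4000.0 / 39.0 = 102.56 (dimensionless)

102.56 (dimensionless)


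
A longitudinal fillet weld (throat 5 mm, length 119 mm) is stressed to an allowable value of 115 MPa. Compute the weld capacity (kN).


Strength = throat * length * allowable stress
= 5 * 119 * 115 N
= 68425 N
= 68.42 kN

68.42 kN


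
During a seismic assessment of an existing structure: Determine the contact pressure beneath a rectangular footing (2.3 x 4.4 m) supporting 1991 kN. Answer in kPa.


A = 2.3 * 4.4 = 10.12 m^2
q = P / A = 1991 / 10.12
= 196.7391 kPa

196.7391 kPa


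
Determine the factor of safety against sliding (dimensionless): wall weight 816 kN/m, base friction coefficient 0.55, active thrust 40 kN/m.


Resisting force = mu * W = 0.55 * 816 = 448.8 kN/m
FOS = Resisting / Driving = 448.8 / 40
= 11.22 (dimensionless)

11.22 (dimensionless)


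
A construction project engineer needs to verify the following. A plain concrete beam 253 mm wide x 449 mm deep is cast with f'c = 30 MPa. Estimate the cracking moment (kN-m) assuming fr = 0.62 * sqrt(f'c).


fr = 0.62 * sqrt(30) = 0.62 * 5.4772 = 3.3959 MPa
I = 253 * 449^3 / 12 = 1908439066.42 mm^4
y_t = 224.5 mm
M_cr = fr * I / y_t = 3.3959 * 1908439066.42 / 224.5 N-mm
= 28.8678 kN-m

28.8678 kN-m


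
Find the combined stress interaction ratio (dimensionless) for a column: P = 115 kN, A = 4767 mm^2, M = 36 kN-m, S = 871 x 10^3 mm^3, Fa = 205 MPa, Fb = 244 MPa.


f_a = P / A = 115000.0 / 4767 = 24.1242 MPa
f_b = M / S = 36000000.0 / 871000.0 = 41.3318 MPa
Ratio = f_a / Fa + f_b / Fb
= 24.1242 / 205 + 41.3318 / 244
= 0.2871 (dimensionless)

0.2871 (dimensionless)


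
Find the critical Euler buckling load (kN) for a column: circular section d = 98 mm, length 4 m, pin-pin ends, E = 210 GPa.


I = pi * d^4 / 64 = 4527664.12 mm^4
L = 4000.0 mm
P_cr = pi^2 * E * I / L^2
= 9.8696 * 210000.0 * 4527664.12 / 4000.0^2
= 586507.08 N = 586.5071 kN

586.5071 kN


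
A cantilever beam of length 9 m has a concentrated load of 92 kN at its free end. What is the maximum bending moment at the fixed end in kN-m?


For a cantilever with a point load at the free end:
M_max = P * L = 92 * 9 = 828 kN-m

828 kN-m


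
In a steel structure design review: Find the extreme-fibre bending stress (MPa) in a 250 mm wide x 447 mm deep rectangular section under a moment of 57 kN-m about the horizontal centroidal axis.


I = b * h^3 / 12 = 250 * 447^3 / 12 = 1860721312.5 mm^4
y = h / 2 = 447 / 2 = 223.5 mm
M = 57 kN-m = 57000000.0 N-mm
sigma = M * y / I = 57000000.0 * 223.5 / 1860721312.5
= 6.85 MPa

6.85 MPa


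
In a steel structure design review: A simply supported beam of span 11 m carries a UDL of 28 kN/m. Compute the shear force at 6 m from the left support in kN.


R_A = w * L / 2 = 28 * 11 / 2 = 154.0 kN
V(x) = R_A - w * x = 154.0 - 28 * 6
= -14.0 kN

-14.0 kN


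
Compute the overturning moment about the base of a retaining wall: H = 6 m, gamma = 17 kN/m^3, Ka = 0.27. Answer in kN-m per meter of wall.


Pa = 0.5 * Ka * gamma * H^2
= 0.5 * 0.27 * 17 * 6^2
= 82.62 kN/m
Arm = H / 3 = 6 / 3 = 2.0 m
Mo = Pa * arm = Pa * H / 3 = 82.62 * 6 / 3 = 165.24 kN-m/m

165.24 kN-m/m


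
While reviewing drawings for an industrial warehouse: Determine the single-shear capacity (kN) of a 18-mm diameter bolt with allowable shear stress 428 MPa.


A = pi * d^2 / 4 = pi * 18^2 / 4 = 254.469 mm^2
V = f_v * A / 1000 = 428 * 254.469 / 1000
= 108.9127 kN

108.9127 kN


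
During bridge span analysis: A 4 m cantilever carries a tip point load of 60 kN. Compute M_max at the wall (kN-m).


For a cantilever with a point load at the free end:
M_max = P * L = 60 * 4 = 240 kN-m

240 kN-m


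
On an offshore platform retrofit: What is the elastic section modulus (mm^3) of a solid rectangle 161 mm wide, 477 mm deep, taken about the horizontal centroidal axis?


S = b * h^2 / 6
= 161 * 477^2 / 6
= 161 * 227529 / 6
= 6105361.5 mm^3

6105361.5 mm^3


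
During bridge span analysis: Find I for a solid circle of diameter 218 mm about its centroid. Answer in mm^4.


r = d / 2 = 218 / 2 = 109.0 mm
I = pi * r^4 / 4 = pi * 109.0^4 / 4
= 110865360.4 mm^4

110865360.4 mm^4


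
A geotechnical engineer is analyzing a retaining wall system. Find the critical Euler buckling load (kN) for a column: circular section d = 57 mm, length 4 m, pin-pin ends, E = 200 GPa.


I = pi * d^4 / 64 = 518166.49 mm^4
L = 4000.0 mm
P_cr = pi^2 * E * I / L^2
= 9.8696 * 200000.0 * 518166.49 / 4000.0^2
= 63926.23 N = 63.9262 kN

63.9262 kN


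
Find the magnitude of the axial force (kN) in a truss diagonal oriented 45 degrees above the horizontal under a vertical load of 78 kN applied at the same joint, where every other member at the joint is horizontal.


At the joint, only the diagonal has a vertical component, so vertical equilibrium gives:
F * sin(45) = 78
F = 78 / sin(45)
= 78 / 0.707107
= 110.31 kN

110.31 kN


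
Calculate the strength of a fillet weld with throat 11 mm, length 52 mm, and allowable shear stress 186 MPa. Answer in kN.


Strength = throat * length * allowable stress
= 11 * 52 * 186 N
= 106392 N
= 106.39 kN

106.39 kN


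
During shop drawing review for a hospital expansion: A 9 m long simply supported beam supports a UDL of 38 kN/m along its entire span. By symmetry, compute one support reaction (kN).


Total load = w * L = 38 * 9 = 342 kN
By symmetry, each reaction R = total / 2 = 342 / 2 = 171.0 kN

171.0 kN


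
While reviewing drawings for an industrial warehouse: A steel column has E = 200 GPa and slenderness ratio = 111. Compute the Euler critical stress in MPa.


sigma_cr = pi^2 * E / lambda^2
= 9.8696 * 200000.0 / 111^2
= 9.8696 * 200000.0 / 12321
= 160.2078 MPa

160.2078 MPa


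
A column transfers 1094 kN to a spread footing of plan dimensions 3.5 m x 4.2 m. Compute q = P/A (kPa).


A = 3.5 * 4.2 = 14.7 m^2
q = P / A = 1094 / 14.7
= 74.4218 kPa

74.4218 kPa


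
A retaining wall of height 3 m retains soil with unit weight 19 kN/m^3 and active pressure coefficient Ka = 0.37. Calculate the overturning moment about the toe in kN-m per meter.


Pa = 0.5 * Ka * gamma * H^2
= 0.5 * 0.37 * 19 * 3^2
= 31.635 kN/m
Arm = H / 3 = 3 / 3 = 1.0 m
Mo = Pa * arm = Pa * H / 3 = 31.635 * 3 / 3 = 31.635 kN-m/m

31.635 kN-m/m


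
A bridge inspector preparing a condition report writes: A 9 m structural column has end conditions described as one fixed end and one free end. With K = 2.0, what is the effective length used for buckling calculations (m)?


L_eff = K * L
= 2.0 * 9
= 18.0 m

18.0 m


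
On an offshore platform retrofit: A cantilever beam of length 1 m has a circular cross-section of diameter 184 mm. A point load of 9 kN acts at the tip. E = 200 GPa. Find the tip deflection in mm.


I = pi * d^4 / 64 = pi * 184^4 / 64 = 56265371.51 mm^4
L = 1000.0 mm, P = 9000.0 N, E = 200000.0 MPa
delta = P * L^3 / (3 * E * I)
= 9000.0 * 1000.0^3 / (3 * 200000.0 * 56265371.51)
= 0.2666 mm

0.2666 mm


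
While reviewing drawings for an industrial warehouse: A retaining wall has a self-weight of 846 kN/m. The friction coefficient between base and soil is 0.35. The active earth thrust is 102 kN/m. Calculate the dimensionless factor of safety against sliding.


Resisting force = mu * W = 0.35 * 846 = 296.1 kN/m
FOS = Resisting / Driving = 296.1 / 102
= 2.9029 (dimensionless)

2.9029 (dimensionless)


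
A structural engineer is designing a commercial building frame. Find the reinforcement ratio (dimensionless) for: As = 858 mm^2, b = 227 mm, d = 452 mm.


rho = As / (b * d)
= 858 / (227 * 452)
= 858 / 102604
= 0.008362 (dimensionless)

0.008362 (dimensionless)


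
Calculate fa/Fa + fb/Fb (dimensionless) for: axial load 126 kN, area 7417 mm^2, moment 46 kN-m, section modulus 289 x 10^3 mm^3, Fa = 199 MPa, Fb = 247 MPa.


f_a = P / A = 126000.0 / 7417 = 16.988 MPa
f_b = M / S = 46000000.0 / 289000.0 = 159.1696 MPa
Ratio = f_a / Fa + f_b / Fb
= 16.988 / 199 + 159.1696 / 247
= 0.7298 (dimensionless)

0.7298 (dimensionless)


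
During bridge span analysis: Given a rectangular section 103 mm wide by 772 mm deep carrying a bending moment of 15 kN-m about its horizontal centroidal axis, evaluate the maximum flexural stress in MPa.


I = b * h^3 / 12 = 103 * 772^3 / 12 = 3949188645.33 mm^4
y = h / 2 = 772 / 2 = 386.0 mm
M = 15 kN-m = 15000000.0 N-mm
sigma = M * y / I = 15000000.0 * 386.0 / 3949188645.33
= 1.47 MPa

1.47 MPa


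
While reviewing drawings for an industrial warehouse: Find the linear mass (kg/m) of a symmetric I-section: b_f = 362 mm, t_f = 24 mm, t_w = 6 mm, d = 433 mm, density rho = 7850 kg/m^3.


A_flanges = 2 * 362 * 24 = 17376 mm^2
A_web = (433 - 2 * 24) * 6 = 2310 mm^2
A_total = 17376 + 2310 = 19686 mm^2 = 0.019686 m^2
Weight = rho * A = 7850 * 0.019686 = 154.5351 kg/m

154.5351 kg/m


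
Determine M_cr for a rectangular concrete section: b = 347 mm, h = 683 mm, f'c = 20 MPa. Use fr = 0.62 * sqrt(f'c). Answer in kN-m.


fr = 0.62 * sqrt(20) = 0.62 * 4.4721 = 2.7727 MPa
I = 347 * 683^3 / 12 = 9213196624.08 mm^4
y_t = 341.5 mm
M_cr = fr * I / y_t = 2.7727 * 9213196624.08 / 341.5 N-mm
= 74.8043 kN-m

74.8043 kN-m


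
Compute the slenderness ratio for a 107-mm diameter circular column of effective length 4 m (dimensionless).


Radius of gyration r = d / 4 = 107 / 4 = 26.75 mm
L_eff = 4000.0 mm
Slenderness ratio = L / r = 4000.0 / 26.75 = 149.53 (dimensionless)

149.53 (dimensionless)


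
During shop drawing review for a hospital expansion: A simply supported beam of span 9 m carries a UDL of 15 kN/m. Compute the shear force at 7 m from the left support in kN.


R_A = w * L / 2 = 15 * 9 / 2 = 67.5 kN
V(x) = R_A - w * x = 67.5 - 15 * 7
= -37.5 kN

-37.5 kN


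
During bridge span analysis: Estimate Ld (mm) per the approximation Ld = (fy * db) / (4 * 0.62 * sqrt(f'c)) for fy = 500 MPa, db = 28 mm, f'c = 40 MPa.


Ld = (fy * db) / (4 * 0.62 * sqrt(f'c))
= (500 * 28) / (4 * 0.62 * sqrt(40))
= 14000 / 15.6849
= 892.58 mm

892.58 mm


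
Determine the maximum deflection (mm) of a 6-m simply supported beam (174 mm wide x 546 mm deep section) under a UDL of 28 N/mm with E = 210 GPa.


I = 174 * 546^3 / 12 = 2360184372.0 mm^4
L = 6000.0 mm, w = 28 N/mm, E = 210000.0 MPa
delta = 5 * w * L^4 / (384 * E * I)
= 5 * 28 * 6000.0^4 / (384 * 210000.0 * 2360184372.0)
= 0.9533 mm

0.9533 mm


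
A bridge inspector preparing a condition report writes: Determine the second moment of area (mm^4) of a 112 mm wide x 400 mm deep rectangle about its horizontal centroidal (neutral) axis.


I = b * h^3 / 12
= 112 * 400^3 / 12
= 112 * 64000000 / 12
= 597333333.33 mm^4

597333333.33 mm^4


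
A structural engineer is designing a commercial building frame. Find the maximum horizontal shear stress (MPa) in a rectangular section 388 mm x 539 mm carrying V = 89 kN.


A = b * h = 388 * 539 = 209132 mm^2
V = 89 kN = 89000.0 N
tau_max = 1.5 * V / A = 1.5 * 89000.0 / 209132
= 0.6384 MPa

0.6384 MPa


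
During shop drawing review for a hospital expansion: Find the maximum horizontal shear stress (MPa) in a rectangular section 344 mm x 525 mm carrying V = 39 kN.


A = b * h = 344 * 525 = 180600 mm^2
V = 39 kN = 39000.0 N
tau_max = 1.5 * V / A = 1.5 * 39000.0 / 180600
= 0.3239 MPa

0.3239 MPa


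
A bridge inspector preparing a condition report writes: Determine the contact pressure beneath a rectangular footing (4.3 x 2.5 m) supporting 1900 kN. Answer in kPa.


A = 4.3 * 2.5 = 10.75 m^2
q = P / A = 1900 / 10.75
= 176.7442 kPa

176.7442 kPa


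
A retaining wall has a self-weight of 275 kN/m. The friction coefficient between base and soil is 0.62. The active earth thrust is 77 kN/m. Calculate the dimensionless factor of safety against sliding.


Resisting force = mu * W = 0.62 * 275 = 170.5 kN/m
FOS = Resisting / Driving = 170.5 / 77
= 2.2143 (dimensionless)

2.2143 (dimensionless)


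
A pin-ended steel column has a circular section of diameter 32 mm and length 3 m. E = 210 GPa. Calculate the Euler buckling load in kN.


I = pi * d^4 / 64 = 51471.85 mm^4
L = 3000.0 mm
P_cr = pi^2 * E * I / L^2
= 9.8696 * 210000.0 * 51471.85 / 3000.0^2
= 11853.49 N = 11.8535 kN

11.8535 kN


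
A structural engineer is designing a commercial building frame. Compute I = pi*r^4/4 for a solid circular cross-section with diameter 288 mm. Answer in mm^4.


r = d / 2 = 288 / 2 = 144.0 mm
I = pi * r^4 / 4 = pi * 144.0^4 / 4
= 337706834.33 mm^4

337706834.33 mm^4


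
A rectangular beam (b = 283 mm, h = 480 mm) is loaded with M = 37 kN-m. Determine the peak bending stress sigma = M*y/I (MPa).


I = b * h^3 / 12 = 283 * 480^3 / 12 = 2608128000.0 mm^4
y = h / 2 = 480 / 2 = 240.0 mm
M = 37 kN-m = 37000000.0 N-mm
sigma = M * y / I = 37000000.0 * 240.0 / 2608128000.0
= 3.4 MPa

3.4 MPa


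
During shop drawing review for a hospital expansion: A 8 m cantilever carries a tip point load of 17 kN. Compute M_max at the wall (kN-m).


For a cantilever with a point load at the free end:
M_max = P * L = 17 * 8 = 136 kN-m

136 kN-m


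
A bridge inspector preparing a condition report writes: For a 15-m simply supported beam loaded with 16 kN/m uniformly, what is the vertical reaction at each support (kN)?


Total load = w * L = 16 * 15 = 240 kN
By symmetry, each reaction R = total / 2 = 240 / 2 = 120.0 kN

120.0 kN


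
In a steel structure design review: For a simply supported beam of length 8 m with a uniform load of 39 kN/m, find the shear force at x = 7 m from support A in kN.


R_A = w * L / 2 = 39 * 8 / 2 = 156.0 kN
V(x) = R_A - w * x = 156.0 - 39 * 7
= -117.0 kN

-117.0 kN


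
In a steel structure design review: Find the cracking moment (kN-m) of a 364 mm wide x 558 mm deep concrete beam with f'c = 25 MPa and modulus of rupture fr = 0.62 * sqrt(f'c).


fr = 0.62 * sqrt(25) = 0.62 * 5.0 = 3.1 MPa
I = 364 * 558^3 / 12 = 5270147064.0 mm^4
y_t = 279.0 mm
M_cr = fr * I / y_t = 3.1 * 5270147064.0 / 279.0 N-mm
= 58.5572 kN-m

58.5572 kN-m


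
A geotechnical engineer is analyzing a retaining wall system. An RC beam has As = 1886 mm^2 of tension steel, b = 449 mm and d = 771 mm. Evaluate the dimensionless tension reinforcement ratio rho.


rho = As / (b * d)
= 1886 / (449 * 771)
= 1886 / 346179
= 0.005448 (dimensionless)

0.005448 (dimensionless)


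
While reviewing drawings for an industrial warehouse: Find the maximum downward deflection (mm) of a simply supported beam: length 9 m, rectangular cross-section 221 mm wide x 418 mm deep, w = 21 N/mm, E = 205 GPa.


I = 221 * 418^3 / 12 = 1345054472.67 mm^4
L = 9000.0 mm, w = 21 N/mm, E = 205000.0 MPa
delta = 5 * w * L^4 / (384 * E * I)
= 5 * 21 * 9000.0^4 / (384 * 205000.0 * 1345054472.67)
= 6.5063 mm

6.5063 mm


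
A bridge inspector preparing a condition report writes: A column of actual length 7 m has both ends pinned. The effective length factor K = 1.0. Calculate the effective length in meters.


L_eff = K * L
= 1.0 * 7
= 7.0 m

7.0 m


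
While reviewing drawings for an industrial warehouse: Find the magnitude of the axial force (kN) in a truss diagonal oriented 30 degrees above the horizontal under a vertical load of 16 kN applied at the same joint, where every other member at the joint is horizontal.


At the joint, only the diagonal has a vertical component, so vertical equilibrium gives:
F * sin(30) = 16
F = 16 / sin(30)
= 16 / 0.5
= 32.0 kN

32.0 kN


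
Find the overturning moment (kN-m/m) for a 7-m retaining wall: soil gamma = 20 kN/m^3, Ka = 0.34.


Pa = 0.5 * Ka * gamma * H^2
= 0.5 * 0.34 * 20 * 7^2
= 166.6 kN/m
Arm = H / 3 = 7 / 3 = 2.3333 m
Mo = Pa * arm = Pa * H / 3 = 166.6 * 7 / 3 = 388.7333 kN-m/m

388.7333 kN-m/m


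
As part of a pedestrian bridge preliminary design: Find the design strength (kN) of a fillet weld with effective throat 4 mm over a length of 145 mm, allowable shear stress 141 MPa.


Strength = throat * length * allowable stress
= 4 * 145 * 141 N
= 81780 N
= 81.78 kN

81.78 kN


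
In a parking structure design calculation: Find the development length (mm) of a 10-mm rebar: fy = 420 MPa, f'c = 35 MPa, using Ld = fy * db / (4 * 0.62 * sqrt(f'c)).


Ld = (fy * db) / (4 * 0.62 * sqrt(f'c))
= (420 * 10) / (4 * 0.62 * sqrt(35))
= 4200 / 14.6719
= 286.26 mm

286.26 mm


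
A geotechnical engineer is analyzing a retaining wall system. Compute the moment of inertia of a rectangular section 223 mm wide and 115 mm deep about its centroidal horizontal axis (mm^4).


I = b * h^3 / 12
= 223 * 115^3 / 12
= 223 * 1520875 / 12
= 28262927.08 mm^4

28262927.08 mm^4


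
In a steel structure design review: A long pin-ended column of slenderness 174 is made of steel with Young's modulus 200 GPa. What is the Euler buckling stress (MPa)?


sigma_cr = pi^2 * E / lambda^2
= 9.8696 * 200000.0 / 174^2
= 9.8696 * 200000.0 / 30276
= 65.1975 MPa

65.1975 MPa


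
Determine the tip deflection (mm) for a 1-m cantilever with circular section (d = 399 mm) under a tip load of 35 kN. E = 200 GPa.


I = pi * d^4 / 64 = pi * 399^4 / 64 = 1244117736.22 mm^4
L = 1000.0 mm, P = 35000.0 N, E = 200000.0 MPa
delta = P * L^3 / (3 * E * I)
= 35000.0 * 1000.0^3 / (3 * 200000.0 * 1244117736.22)
= 0.0469 mm

0.0469 mm


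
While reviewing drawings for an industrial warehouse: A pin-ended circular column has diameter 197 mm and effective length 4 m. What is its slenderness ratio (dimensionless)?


Radius of gyration r = d / 4 = 197 / 4 = 49.25 mm
L_eff = 4000.0 mm
Slenderness ratio = L / r = 4000.0 / 49.25 = 81.22 (dimensionless)

81.22 (dimensionless)


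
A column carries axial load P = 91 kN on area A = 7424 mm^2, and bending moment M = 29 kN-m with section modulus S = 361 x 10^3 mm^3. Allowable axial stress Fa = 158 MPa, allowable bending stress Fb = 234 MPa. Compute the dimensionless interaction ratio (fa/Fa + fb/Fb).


f_a = P / A = 91000.0 / 7424 = 12.2575 MPa
f_b = M / S = 29000000.0 / 361000.0 = 80.3324 MPa
Ratio = f_a / Fa + f_b / Fb
= 12.2575 / 158 + 80.3324 / 234
= 0.4209 (dimensionless)

0.4209 (dimensionless)


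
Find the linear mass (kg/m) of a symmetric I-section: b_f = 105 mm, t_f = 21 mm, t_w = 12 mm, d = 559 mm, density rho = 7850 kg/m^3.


A_flanges = 2 * 105 * 21 = 4410 mm^2
A_web = (559 - 2 * 21) * 12 = 6204 mm^2
A_total = 4410 + 6204 = 10614 mm^2 = 0.010614 m^2
Weight = rho * A = 7850 * 0.010614 = 83.3199 kg/m

83.3199 kg/m


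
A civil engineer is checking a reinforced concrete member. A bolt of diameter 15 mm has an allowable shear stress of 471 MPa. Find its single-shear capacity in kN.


A = pi * d^2 / 4 = pi * 15^2 / 4 = 176.7146 mm^2
V = f_v * A / 1000 = 471 * 176.7146 / 1000
= 83.2326 kN

83.2326 kN


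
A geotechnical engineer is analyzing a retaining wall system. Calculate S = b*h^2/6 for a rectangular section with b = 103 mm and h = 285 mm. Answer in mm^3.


S = b * h^2 / 6
= 103 * 285^2 / 6
= 103 * 81225 / 6
= 1394362.5 mm^3

1394362.5 mm^3


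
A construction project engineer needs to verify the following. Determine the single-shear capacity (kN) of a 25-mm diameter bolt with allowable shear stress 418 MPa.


A = pi * d^2 / 4 = pi * 25^2 / 4 = 490.8739 mm^2
V = f_v * A / 1000 = 418 * 490.8739 / 1000
= 205.1853 kN

205.1853 kN


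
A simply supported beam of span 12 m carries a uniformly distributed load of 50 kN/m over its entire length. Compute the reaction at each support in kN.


Total load = w * L = 50 * 12 = 600 kN
By symmetry, each reaction R = total / 2 = 600 / 2 = 300.0 kN

300.0 kN


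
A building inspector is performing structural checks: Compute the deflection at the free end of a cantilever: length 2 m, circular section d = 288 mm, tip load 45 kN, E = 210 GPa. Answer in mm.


I = pi * d^4 / 64 = pi * 288^4 / 64 = 337706834.33 mm^4
L = 2000.0 mm, P = 45000.0 N, E = 210000.0 MPa
delta = P * L^3 / (3 * E * I)
= 45000.0 * 2000.0^3 / (3 * 210000.0 * 337706834.33)
= 1.6921 mm

1.6921 mm


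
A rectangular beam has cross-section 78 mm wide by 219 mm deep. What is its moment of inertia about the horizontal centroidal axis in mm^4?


I = b * h^3 / 12
= 78 * 219^3 / 12
= 78 * 10503459 / 12
= 68272483.5 mm^4

68272483.5 mm^4


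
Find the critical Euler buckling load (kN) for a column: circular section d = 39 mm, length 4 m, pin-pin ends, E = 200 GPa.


I = pi * d^4 / 64 = 113560.77 mm^4
L = 4000.0 mm
P_cr = pi^2 * E * I / L^2
= 9.8696 * 200000.0 * 113560.77 / 4000.0^2
= 14010.0 N = 14.01 kN

14.01 kN


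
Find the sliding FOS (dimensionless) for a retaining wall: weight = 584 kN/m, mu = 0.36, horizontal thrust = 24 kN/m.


Resisting force = mu * W = 0.36 * 584 = 210.24 kN/m
FOS = Resisting / Driving = 210.24 / 24
= 8.76 (dimensionless)

8.76 (dimensionless)


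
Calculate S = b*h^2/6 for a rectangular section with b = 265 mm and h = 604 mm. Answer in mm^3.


S = b * h^2 / 6
= 265 * 604^2 / 6
= 265 * 364816 / 6
= 16112706.67 mm^3

16112706.67 mm^3


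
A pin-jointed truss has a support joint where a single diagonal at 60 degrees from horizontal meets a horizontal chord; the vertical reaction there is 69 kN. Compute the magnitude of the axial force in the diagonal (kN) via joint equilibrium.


At the joint, only the diagonal has a vertical component, so vertical equilibrium gives:
F * sin(60) = 69
F = 69 / sin(60)
= 69 / 0.866025
= 79.67 kN

79.67 kN


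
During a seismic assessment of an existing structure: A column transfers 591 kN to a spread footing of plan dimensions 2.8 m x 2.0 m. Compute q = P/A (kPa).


A = 2.8 * 2.0 = 5.6 m^2
q = P / A = 591 / 5.6
= 105.5357 kPa

105.5357 kPa


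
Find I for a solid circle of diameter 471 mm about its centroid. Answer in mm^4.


r = d / 2 = 471 / 2 = 235.5 mm
I = pi * r^4 / 4 = pi * 235.5^4 / 4
= 2415758560.74 mm^4

2415758560.74 mm^4


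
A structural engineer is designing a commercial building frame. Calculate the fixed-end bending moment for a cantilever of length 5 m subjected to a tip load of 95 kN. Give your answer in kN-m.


For a cantilever with a point load at the free end:
M_max = P * L = 95 * 5 = 475 kN-m

475 kN-m


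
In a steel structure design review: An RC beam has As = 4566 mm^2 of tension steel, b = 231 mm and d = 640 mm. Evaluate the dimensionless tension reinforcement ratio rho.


rho = As / (b * d)
= 4566 / (231 * 640)
= 4566 / 147840
= 0.030885 (dimensionless)

0.030885 (dimensionless)


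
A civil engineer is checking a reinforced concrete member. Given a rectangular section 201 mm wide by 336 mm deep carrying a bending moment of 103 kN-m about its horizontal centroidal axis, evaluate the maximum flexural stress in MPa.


I = b * h^3 / 12 = 201 * 336^3 / 12 = 635378688.0 mm^4
y = h / 2 = 336 / 2 = 168.0 mm
M = 103 kN-m = 103000000.0 N-mm
sigma = M * y / I = 103000000.0 * 168.0 / 635378688.0
= 27.23 MPa

27.23 MPa


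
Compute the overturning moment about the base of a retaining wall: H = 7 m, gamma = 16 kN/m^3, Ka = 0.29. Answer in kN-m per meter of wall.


Pa = 0.5 * Ka * gamma * H^2
= 0.5 * 0.29 * 16 * 7^2
= 113.68 kN/m
Arm = H / 3 = 7 / 3 = 2.3333 m
Mo = Pa * arm = Pa * H / 3 = 113.68 * 7 / 3 = 265.2533 kN-m/m

265.2533 kN-m/m


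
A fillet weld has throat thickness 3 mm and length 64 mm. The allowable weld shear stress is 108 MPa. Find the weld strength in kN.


Strength = throat * length * allowable stress
= 3 * 64 * 108 N
= 20736 N
= 20.74 kN

20.74 kN


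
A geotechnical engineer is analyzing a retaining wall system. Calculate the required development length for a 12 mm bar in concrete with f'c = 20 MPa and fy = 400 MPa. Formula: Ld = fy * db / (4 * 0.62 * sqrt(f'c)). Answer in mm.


Ld = (fy * db) / (4 * 0.62 * sqrt(f'c))
= (400 * 12) / (4 * 0.62 * sqrt(20))
= 4800 / 11.0909
= 432.79 mm

432.79 mm


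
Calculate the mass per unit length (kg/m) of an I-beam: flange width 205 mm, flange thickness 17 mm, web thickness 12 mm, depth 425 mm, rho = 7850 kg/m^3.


A_flanges = 2 * 205 * 17 = 6970 mm^2
A_web = (425 - 2 * 17) * 12 = 4692 mm^2
A_total = 6970 + 4692 = 11662 mm^2 = 0.011662 m^2
Weight = rho * A = 7850 * 0.011662 = 91.5467 kg/m

91.5467 kg/m


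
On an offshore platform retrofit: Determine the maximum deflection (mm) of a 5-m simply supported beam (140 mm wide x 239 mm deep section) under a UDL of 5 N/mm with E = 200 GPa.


I = 140 * 239^3 / 12 = 159272388.33 mm^4
L = 5000.0 mm, w = 5 N/mm, E = 200000.0 MPa
delta = 5 * w * L^4 / (384 * E * I)
= 5 * 5 * 5000.0^4 / (384 * 200000.0 * 159272388.33)
= 1.2774 mm

1.2774 mm


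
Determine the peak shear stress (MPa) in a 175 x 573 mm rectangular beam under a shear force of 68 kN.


A = b * h = 175 * 573 = 100275 mm^2
V = 68 kN = 68000.0 N
tau_max = 1.5 * V / A = 1.5 * 68000.0 / 100275
= 1.0172 MPa

1.0172 MPa


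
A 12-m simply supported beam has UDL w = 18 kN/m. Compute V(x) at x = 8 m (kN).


R_A = w * L / 2 = 18 * 12 / 2 = 108.0 kN
V(x) = R_A - w * x = 108.0 - 18 * 8
= -36.0 kN

-36.0 kN


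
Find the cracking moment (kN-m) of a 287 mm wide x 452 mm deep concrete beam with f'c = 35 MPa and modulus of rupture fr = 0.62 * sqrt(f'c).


fr = 0.62 * sqrt(35) = 0.62 * 5.9161 = 3.668 MPa
I = 287 * 452^3 / 12 = 2208594341.33 mm^4
y_t = 226.0 mm
M_cr = fr * I / y_t = 3.668 * 2208594341.33 / 226.0 N-mm
= 35.8454 kN-m

35.8454 kN-m


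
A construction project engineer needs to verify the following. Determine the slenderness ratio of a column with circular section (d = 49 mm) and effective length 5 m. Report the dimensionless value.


Radius of gyration r = d / 4 = 49 / 4 = 12.25 mm
L_eff = 5000.0 mm
Slenderness ratio = L / r = 5000.0 / 12.25 = 408.16 (dimensionless)

408.16 (dimensionless)


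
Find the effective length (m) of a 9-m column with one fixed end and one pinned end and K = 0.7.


L_eff = K * L
= 0.7 * 9
= 6.3 m

6.3 m


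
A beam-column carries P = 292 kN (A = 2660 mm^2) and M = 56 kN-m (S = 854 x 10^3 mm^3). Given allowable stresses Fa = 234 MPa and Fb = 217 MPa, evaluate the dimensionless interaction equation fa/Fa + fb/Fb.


f_a = P / A = 292000.0 / 2660 = 109.7744 MPa
f_b = M / S = 56000000.0 / 854000.0 = 65.5738 MPa
Ratio = f_a / Fa + f_b / Fb
= 109.7744 / 234 + 65.5738 / 217
= 0.7713 (dimensionless)

0.7713 (dimensionless)


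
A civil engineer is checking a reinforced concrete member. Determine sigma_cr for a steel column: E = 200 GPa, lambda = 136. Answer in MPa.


sigma_cr = pi^2 * E / lambda^2
= 9.8696 * 200000.0 / 136^2
= 9.8696 * 200000.0 / 18496
= 106.7215 MPa

106.7215 MPa


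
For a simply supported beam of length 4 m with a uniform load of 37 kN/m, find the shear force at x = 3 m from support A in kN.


R_A = w * L / 2 = 37 * 4 / 2 = 74.0 kN
V(x) = R_A - w * x = 74.0 - 37 * 3
= -37.0 kN

-37.0 kN


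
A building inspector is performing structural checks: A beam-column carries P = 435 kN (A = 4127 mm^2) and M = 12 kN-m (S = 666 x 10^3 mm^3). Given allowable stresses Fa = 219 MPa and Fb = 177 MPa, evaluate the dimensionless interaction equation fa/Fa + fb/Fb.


f_a = P / A = 435000.0 / 4127 = 105.4034 MPa
f_b = M / S = 12000000.0 / 666000.0 = 18.018 MPa
Ratio = f_a / Fa + f_b / Fb
= 105.4034 / 219 + 18.018 / 177
= 0.5831 (dimensionless)

0.5831 (dimensionless)


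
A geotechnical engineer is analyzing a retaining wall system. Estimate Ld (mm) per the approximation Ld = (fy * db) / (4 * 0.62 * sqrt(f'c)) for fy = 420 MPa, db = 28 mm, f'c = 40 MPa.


Ld = (fy * db) / (4 * 0.62 * sqrt(f'c))
= (420 * 28) / (4 * 0.62 * sqrt(40))
= 11760 / 15.6849
= 749.77 mm

749.77 mm


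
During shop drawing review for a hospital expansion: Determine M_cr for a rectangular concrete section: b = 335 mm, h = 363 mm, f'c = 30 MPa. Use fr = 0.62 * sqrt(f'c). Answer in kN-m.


fr = 0.62 * sqrt(30) = 0.62 * 5.4772 = 3.3959 MPa
I = 335 * 363^3 / 12 = 1335314103.75 mm^4
y_t = 181.5 mm
M_cr = fr * I / y_t = 3.3959 * 1335314103.75 / 181.5 N-mm
= 24.9838 kN-m

24.9838 kN-m


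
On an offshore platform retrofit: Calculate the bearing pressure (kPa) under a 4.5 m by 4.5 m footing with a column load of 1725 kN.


A = 4.5 * 4.5 = 20.25 m^2
q = P / A = 1725 / 20.25
= 85.1852 kPa

85.1852 kPa


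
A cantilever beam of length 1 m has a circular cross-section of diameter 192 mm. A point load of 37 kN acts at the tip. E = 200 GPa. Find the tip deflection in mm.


I = pi * d^4 / 64 = pi * 192^4 / 64 = 66707522.83 mm^4
L = 1000.0 mm, P = 37000.0 N, E = 200000.0 MPa
delta = P * L^3 / (3 * E * I)
= 37000.0 * 1000.0^3 / (3 * 200000.0 * 66707522.83)
= 0.9244 mm

0.9244 mm


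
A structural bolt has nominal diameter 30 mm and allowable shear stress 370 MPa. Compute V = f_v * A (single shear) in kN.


A = pi * d^2 / 4 = pi * 30^2 / 4 = 706.8583 mm^2
V = f_v * A / 1000 = 370 * 706.8583 / 1000
= 261.5376 kN

261.5376 kN


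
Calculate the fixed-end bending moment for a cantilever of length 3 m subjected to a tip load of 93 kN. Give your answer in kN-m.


For a cantilever with a point load at the free end:
M_max = P * L = 93 * 3 = 279 kN-m

279 kN-m


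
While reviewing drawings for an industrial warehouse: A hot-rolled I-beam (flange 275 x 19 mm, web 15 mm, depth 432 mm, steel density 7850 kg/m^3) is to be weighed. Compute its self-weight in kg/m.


A_flanges = 2 * 275 * 19 = 10450 mm^2
A_web = (432 - 2 * 19) * 15 = 5910 mm^2
A_total = 10450 + 5910 = 16360 mm^2 = 0.016360 m^2
Weight = rho * A = 7850 * 0.016360 = 128.426 kg/m

128.426 kg/m


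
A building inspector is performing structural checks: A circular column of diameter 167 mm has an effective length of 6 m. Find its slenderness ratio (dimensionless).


Radius of gyration r = d / 4 = 167 / 4 = 41.75 mm
L_eff = 6000.0 mm
Slenderness ratio = L / r = 6000.0 / 41.75 = 143.71 (dimensionless)

143.71 (dimensionless)


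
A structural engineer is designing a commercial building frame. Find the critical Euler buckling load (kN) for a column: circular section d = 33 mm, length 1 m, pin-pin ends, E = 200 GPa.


I = pi * d^4 / 64 = 58213.76 mm^4
L = 1000.0 mm
P_cr = pi^2 * E * I / L^2
= 9.8696 * 200000.0 * 58213.76 / 1000.0^2
= 114909.36 N = 114.9094 kN

114.9094 kN


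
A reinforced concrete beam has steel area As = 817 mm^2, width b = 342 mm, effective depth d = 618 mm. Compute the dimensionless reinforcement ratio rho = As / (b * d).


rho = As / (b * d)
= 817 / (342 * 618)
= 817 / 211356
= 0.003866 (dimensionless)

0.003866 (dimensionless)


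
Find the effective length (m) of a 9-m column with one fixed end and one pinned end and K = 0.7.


L_eff = K * L
= 0.7 * 9
= 6.3 m

6.3 m


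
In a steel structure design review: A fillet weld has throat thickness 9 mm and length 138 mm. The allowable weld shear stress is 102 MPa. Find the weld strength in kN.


Strength = throat * length * allowable stress
= 9 * 138 * 102 N
= 126684 N
= 126.68 kN

126.68 kN


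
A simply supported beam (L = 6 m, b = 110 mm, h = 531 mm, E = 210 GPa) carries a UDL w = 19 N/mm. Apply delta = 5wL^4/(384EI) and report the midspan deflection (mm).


I = 110 * 531^3 / 12 = 1372445167.5 mm^4
L = 6000.0 mm, w = 19 N/mm, E = 210000.0 MPa
delta = 5 * w * L^4 / (384 * E * I)
= 5 * 19 * 6000.0^4 / (384 * 210000.0 * 1372445167.5)
= 1.1125 mm

1.1125 mm


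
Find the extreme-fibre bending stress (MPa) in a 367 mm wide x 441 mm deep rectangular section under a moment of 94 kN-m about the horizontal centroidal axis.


I = b * h^3 / 12 = 367 * 441^3 / 12 = 2623013867.25 mm^4
y = h / 2 = 441 / 2 = 220.5 mm
M = 94 kN-m = 94000000.0 N-mm
sigma = M * y / I = 94000000.0 * 220.5 / 2623013867.25
= 7.9 MPa

7.9 MPa


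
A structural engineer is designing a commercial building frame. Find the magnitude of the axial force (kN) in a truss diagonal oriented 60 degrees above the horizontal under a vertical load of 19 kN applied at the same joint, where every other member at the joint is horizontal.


At the joint, only the diagonal has a vertical component, so vertical equilibrium gives:
F * sin(60) = 19
F = 19 / sin(60)
= 19 / 0.866025
= 21.94 kN

21.94 kN


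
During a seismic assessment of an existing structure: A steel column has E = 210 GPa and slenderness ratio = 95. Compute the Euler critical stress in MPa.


sigma_cr = pi^2 * E / lambda^2
= 9.8696 * 210000.0 / 95^2
= 9.8696 * 210000.0 / 9025
= 229.6528 MPa

229.6528 MPa


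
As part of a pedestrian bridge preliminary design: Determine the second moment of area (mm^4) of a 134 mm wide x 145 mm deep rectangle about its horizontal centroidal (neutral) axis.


I = b * h^3 / 12
= 134 * 145^3 / 12
= 134 * 3048625 / 12
= 34042979.17 mm^4

34042979.17 mm^4


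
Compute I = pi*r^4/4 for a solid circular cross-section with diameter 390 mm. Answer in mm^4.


r = d / 2 = 390 / 2 = 195.0 mm
I = pi * r^4 / 4 = pi * 195.0^4 / 4
= 1135607695.33 mm^4

1135607695.33 mm^4


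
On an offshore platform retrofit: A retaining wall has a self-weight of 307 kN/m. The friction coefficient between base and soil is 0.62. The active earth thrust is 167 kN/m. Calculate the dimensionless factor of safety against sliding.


Resisting force = mu * W = 0.62 * 307 = 190.34 kN/m
FOS = Resisting / Driving = 190.34 / 167
= 1.1398 (dimensionless)

1.1398 (dimensionless)


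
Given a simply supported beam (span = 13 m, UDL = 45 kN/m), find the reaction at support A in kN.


Total load = w * L = 45 * 13 = 585 kN
By symmetry, each reaction R = total / 2 = 585 / 2 = 292.5 kN

292.5 kN


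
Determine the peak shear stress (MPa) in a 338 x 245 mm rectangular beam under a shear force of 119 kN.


A = b * h = 338 * 245 = 82810 mm^2
V = 119 kN = 119000.0 N
tau_max = 1.5 * V / A = 1.5 * 119000.0 / 82810
= 2.1555 MPa

2.1555 MPa


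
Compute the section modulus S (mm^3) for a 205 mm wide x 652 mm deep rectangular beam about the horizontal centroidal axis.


S = b * h^2 / 6
= 205 * 652^2 / 6
= 205 * 425104 / 6
= 14524386.67 mm^3

14524386.67 mm^3


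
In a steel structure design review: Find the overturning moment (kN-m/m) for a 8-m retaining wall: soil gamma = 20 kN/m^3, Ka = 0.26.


Pa = 0.5 * Ka * gamma * H^2
= 0.5 * 0.26 * 20 * 8^2
= 166.4 kN/m
Arm = H / 3 = 8 / 3 = 2.6667 m
Mo = Pa * arm = Pa * H / 3 = 166.4 * 8 / 3 = 443.7333 kN-m/m

443.7333 kN-m/m


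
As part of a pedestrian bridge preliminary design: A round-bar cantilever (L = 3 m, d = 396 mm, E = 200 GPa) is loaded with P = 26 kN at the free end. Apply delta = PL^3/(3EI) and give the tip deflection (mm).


I = pi * d^4 / 64 = pi * 396^4 / 64 = 1207120547.23 mm^4
L = 3000.0 mm, P = 26000.0 N, E = 200000.0 MPa
delta = P * L^3 / (3 * E * I)
= 26000.0 * 3000.0^3 / (3 * 200000.0 * 1207120547.23)
= 0.9692 mm

0.9692 mm


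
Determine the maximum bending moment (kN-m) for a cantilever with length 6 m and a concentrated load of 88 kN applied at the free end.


For a cantilever with a point load at the free end:
M_max = P * L = 88 * 6 = 528 kN-m

528 kN-m


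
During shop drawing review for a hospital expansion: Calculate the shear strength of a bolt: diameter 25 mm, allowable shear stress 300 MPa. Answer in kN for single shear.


A = pi * d^2 / 4 = pi * 25^2 / 4 = 490.8739 mm^2
V = f_v * A / 1000 = 300 * 490.8739 / 1000
= 147.2622 kN

147.2622 kN


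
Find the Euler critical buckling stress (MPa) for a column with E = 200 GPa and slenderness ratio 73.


sigma_cr = pi^2 * E / lambda^2
= 9.8696 * 200000.0 / 73^2
= 9.8696 * 200000.0 / 5329
= 370.4111 MPa

370.4111 MPa


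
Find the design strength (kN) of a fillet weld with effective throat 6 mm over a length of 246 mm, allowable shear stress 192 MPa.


Strength = throat * length * allowable stress
= 6 * 246 * 192 N
= 283392 N
= 283.39 kN

283.39 kN


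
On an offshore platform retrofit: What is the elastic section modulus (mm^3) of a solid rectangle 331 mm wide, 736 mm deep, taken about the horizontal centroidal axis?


S = b * h^2 / 6
= 331 * 736^2 / 6
= 331 * 541696 / 6
= 29883562.67 mm^3

29883562.67 mm^3


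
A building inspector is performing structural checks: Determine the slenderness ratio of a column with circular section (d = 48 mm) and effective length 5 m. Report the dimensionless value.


Radius of gyration r = d / 4 = 48 / 4 = 12.0 mm
L_eff = 5000.0 mm
Slenderness ratio = L / r = 5000.0 / 12.0 = 416.67 (dimensionless)

416.67 (dimensionless)


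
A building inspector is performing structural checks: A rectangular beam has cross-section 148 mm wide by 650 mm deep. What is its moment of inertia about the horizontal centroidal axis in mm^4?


I = b * h^3 / 12
= 148 * 650^3 / 12
= 148 * 274625000 / 12
= 3387041666.67 mm^4

3387041666.67 mm^4


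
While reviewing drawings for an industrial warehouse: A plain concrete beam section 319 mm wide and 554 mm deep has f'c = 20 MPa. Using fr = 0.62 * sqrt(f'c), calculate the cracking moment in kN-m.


fr = 0.62 * sqrt(20) = 0.62 * 4.4721 = 2.7727 MPa
I = 319 * 554^3 / 12 = 4520003084.67 mm^4
y_t = 277.0 mm
M_cr = fr * I / y_t = 2.7727 * 4520003084.67 / 277.0 N-mm
= 45.2445 kN-m

45.2445 kN-m


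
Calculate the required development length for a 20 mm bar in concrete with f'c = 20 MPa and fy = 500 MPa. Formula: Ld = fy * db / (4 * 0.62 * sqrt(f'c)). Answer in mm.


Ld = (fy * db) / (4 * 0.62 * sqrt(f'c))
= (500 * 20) / (4 * 0.62 * sqrt(20))
= 10000 / 11.0909
= 901.64 mm

901.64 mm


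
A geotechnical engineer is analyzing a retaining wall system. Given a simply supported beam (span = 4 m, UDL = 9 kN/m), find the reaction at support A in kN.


Total load = w * L = 9 * 4 = 36 kN
By symmetry, each reaction R = total / 2 = 36 / 2 = 18.0 kN

18.0 kN


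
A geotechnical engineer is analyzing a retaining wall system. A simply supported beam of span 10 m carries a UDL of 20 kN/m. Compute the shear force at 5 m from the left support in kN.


R_A = w * L / 2 = 20 * 10 / 2 = 100.0 kN
V(x) = R_A - w * x = 100.0 - 20 * 5
= 0.0 kN

0.0 kN


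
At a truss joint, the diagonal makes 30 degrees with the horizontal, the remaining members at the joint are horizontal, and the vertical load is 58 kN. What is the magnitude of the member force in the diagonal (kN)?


At the joint, only the diagonal has a vertical component, so vertical equilibrium gives:
F * sin(30) = 58
F = 58 / sin(30)
= 58 / 0.5
= 116.0 kN

116.0 kN


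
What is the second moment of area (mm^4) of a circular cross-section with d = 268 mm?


r = d / 2 = 268 / 2 = 134.0 mm
I = pi * r^4 / 4 = pi * 134.0^4 / 4
= 253226454.78 mm^4

253226454.78 mm^4


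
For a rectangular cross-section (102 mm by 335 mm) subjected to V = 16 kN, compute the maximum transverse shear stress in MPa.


A = b * h = 102 * 335 = 34170 mm^2
V = 16 kN = 16000.0 N
tau_max = 1.5 * V / A = 1.5 * 16000.0 / 34170
= 0.7024 MPa

0.7024 MPa


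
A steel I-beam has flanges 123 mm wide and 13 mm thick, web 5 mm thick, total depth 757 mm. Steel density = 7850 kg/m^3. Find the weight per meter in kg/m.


A_flanges = 2 * 123 * 13 = 3198 mm^2
A_web = (757 - 2 * 13) * 5 = 3655 mm^2
A_total = 3198 + 3655 = 6853 mm^2 = 0.006853 m^2
Weight = rho * A = 7850 * 0.006853 = 53.7961 kg/m

53.7961 kg/m


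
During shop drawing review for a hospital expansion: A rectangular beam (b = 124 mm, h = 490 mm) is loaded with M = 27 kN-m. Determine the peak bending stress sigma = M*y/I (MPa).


I = b * h^3 / 12 = 124 * 490^3 / 12 = 1215706333.33 mm^4
y = h / 2 = 490 / 2 = 245.0 mm
M = 27 kN-m = 27000000.0 N-mm
sigma = M * y / I = 27000000.0 * 245.0 / 1215706333.33
= 5.44 MPa

5.44 MPa
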